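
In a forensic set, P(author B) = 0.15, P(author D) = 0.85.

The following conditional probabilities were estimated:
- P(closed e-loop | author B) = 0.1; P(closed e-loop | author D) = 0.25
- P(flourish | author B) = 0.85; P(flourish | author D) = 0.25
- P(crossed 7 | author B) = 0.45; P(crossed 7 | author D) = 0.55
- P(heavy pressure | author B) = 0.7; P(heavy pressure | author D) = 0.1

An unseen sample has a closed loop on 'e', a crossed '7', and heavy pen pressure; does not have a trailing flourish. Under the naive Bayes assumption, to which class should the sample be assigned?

author D

author B: 0.15 × 0.1 × (1−0.85) × 0.45 × 0.7 = 0.00070875
author D: 0.85 × 0.25 × (1−0.25) × 0.55 × 0.1 = 0.008765625
Highest score → author D.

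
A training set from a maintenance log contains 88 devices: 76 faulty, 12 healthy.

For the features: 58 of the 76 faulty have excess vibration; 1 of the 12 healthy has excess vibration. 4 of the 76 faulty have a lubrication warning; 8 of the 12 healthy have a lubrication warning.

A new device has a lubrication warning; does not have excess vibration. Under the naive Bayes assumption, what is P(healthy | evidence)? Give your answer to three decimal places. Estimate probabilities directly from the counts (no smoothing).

faulty: (76/88) × (18/76) × (4/76) ≈ 0.0107656
healthy: (12/88) × (11/12) × (8/12) ≈ 0.0833333
P(healthy | x) = 0.0833333 / 0.0940989 ≈ 0.886

0.886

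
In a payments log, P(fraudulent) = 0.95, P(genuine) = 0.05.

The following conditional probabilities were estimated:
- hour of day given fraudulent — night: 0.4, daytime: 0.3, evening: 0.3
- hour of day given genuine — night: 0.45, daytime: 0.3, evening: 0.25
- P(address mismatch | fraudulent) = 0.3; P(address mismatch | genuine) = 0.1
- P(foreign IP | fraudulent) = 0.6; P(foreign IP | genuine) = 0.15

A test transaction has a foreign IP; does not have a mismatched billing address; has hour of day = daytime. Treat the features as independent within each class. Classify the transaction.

fraudulent

fraudulent: 0.95 × 0.3 × (1−0.3) × 0.6 = 0.1197
genuine: 0.05 × 0.3 × (1−0.1) × 0.15 = 0.002025
Highest score → fraudulent.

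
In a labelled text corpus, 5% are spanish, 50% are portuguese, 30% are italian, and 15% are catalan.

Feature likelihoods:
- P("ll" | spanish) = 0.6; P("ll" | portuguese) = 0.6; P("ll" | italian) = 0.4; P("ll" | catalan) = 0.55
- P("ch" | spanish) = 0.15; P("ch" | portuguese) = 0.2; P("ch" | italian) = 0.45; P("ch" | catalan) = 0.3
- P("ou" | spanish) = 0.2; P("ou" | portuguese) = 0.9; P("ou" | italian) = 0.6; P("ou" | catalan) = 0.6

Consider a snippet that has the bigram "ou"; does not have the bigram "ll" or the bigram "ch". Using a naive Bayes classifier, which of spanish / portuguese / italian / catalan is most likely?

spanish: 0.05 × (1−0.6) × (1−0.15) × 0.2 = 0.0034
portuguese: 0.5 × (1−0.6) × (1−0.2) × 0.9 = 0.144
italian: 0.3 × (1−0.4) × (1−0.45) × 0.6 = 0.0594
catalan: 0.15 × (1−0.55) × (1−0.3) × 0.6 = 0.02835
Highest score → portuguese.

portuguese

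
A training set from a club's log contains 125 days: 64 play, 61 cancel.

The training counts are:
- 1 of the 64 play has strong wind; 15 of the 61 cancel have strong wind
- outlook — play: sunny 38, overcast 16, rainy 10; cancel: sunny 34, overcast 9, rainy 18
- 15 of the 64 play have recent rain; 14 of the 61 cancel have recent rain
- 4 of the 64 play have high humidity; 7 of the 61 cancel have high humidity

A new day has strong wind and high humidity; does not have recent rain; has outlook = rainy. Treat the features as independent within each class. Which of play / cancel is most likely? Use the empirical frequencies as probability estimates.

cancel

play: (64/125) × (1/64) × (10/64) × (49/64) × (4/64) = 0.000059814453125
cancel: (61/125) × (15/61) × (18/61) × (47/61) × (7/61) ≈ 0.00313083
Highest score → cancel.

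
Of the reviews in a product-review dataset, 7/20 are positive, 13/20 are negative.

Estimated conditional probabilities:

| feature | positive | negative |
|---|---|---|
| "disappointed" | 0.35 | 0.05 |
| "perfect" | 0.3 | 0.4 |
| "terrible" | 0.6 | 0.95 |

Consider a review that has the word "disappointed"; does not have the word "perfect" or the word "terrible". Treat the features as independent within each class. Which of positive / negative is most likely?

positive

positive: 0.35 × 0.35 × (1−0.3) × (1−0.6) = 0.0343
negative: 0.65 × 0.05 × (1−0.4) × (1−0.95) = 0.000975
Highest score → positive.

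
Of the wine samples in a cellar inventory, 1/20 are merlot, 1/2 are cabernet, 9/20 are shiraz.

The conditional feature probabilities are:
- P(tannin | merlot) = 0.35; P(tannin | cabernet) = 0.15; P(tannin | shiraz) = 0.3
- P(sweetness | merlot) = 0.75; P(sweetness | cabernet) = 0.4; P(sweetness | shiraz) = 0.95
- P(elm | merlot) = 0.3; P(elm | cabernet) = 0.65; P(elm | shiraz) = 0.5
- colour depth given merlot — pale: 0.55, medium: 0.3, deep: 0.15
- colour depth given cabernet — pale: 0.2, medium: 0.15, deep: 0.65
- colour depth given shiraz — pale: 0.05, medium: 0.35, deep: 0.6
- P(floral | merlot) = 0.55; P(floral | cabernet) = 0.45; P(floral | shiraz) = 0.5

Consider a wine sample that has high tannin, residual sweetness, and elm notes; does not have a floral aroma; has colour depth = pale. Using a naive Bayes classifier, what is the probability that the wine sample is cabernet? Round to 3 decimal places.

0.454

merlot: 0.05 × 0.35 × 0.75 × 0.3 × 0.55 × (1−0.55) = 0.00097453125
cabernet: 0.5 × 0.15 × 0.4 × 0.65 × 0.2 × (1−0.45) = 0.002145
shiraz: 0.45 × 0.3 × 0.95 × 0.5 × 0.05 × (1−0.5) = 0.001603125
P(cabernet | x) = 0.002145 / 0.00472265625 ≈ 0.454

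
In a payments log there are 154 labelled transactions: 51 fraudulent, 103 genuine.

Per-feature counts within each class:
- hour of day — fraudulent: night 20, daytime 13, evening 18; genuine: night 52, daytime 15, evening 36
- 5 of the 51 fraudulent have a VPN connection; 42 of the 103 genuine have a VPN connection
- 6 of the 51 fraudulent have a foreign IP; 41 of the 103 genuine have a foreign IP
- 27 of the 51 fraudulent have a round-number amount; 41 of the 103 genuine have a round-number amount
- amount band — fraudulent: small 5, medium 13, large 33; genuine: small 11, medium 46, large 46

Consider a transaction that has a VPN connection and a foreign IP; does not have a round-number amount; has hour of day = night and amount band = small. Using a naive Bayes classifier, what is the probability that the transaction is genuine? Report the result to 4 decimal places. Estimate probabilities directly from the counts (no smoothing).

0.9808

fraudulent: (51/154) × (20/51) × (5/51) × (6/51) × (24/51) × (5/51) ≈ 0.0000691084
genuine: (103/154) × (52/103) × (42/103) × (41/103) × (62/103) × (11/103) ≈ 0.00352331
P(genuine | x) = 0.00352331 / 0.0035924184 ≈ 0.9808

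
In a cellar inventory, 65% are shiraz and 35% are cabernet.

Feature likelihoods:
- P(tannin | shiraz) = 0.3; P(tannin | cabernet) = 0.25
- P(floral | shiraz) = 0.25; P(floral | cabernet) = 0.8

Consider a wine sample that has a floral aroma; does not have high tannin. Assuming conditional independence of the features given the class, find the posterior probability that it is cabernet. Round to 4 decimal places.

shiraz: 0.65 × (1−0.3) × 0.25 = 0.11375
cabernet: 0.35 × (1−0.25) × 0.8 = 0.21
P(cabernet | x) = 0.21 / 0.32375 ≈ 0.6486

0.6486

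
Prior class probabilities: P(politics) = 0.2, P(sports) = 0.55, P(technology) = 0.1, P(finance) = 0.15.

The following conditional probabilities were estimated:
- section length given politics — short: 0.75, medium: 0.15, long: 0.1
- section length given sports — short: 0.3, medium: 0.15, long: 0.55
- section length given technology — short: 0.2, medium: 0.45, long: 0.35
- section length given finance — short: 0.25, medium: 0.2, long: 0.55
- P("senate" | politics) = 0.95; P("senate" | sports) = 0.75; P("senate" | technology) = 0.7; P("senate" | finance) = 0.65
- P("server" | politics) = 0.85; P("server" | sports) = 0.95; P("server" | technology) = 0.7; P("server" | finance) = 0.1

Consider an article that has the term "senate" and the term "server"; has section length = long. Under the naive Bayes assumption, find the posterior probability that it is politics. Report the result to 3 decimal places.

politics: 0.2 × 0.1 × 0.95 × 0.85 = 0.01615
sports: 0.55 × 0.55 × 0.75 × 0.95 = 0.21553125
technology: 0.1 × 0.35 × 0.7 × 0.7 = 0.01715
finance: 0.15 × 0.55 × 0.65 × 0.1 = 0.0053625
P(politics | x) = 0.01615 / 0.25419375 ≈ 0.064

0.064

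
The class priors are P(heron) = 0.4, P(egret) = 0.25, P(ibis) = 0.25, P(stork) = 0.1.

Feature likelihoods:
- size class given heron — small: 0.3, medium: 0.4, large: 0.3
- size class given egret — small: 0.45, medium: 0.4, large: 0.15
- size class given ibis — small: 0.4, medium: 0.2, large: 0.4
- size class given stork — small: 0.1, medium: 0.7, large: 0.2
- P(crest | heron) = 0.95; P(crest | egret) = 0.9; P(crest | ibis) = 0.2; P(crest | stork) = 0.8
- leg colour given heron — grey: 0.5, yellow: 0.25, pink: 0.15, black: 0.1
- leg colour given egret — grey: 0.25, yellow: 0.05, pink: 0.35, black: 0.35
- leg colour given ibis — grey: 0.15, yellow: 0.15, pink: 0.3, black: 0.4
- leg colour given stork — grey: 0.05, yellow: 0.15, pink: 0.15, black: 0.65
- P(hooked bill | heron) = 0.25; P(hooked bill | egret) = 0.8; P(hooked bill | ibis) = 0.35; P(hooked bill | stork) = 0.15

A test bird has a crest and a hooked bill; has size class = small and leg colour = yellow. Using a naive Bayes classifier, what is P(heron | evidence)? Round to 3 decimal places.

heron: 0.4 × 0.3 × 0.95 × 0.25 × 0.25 = 0.007125
egret: 0.25 × 0.45 × 0.9 × 0.05 × 0.8 = 0.00405
ibis: 0.25 × 0.4 × 0.2 × 0.15 × 0.35 = 0.00105
stork: 0.1 × 0.1 × 0.8 × 0.15 × 0.15 = 0.00018
P(heron | x) = 0.007125 / 0.012405 ≈ 0.574

0.574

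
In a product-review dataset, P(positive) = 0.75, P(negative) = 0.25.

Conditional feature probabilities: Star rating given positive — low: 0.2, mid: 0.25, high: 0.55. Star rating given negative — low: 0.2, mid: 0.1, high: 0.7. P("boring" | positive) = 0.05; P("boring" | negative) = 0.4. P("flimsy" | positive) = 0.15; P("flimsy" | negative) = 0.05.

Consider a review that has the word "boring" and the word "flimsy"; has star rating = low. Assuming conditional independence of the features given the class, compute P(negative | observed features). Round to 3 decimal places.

0.471

positive: 0.75 × 0.2 × 0.05 × 0.15 = 0.001125
negative: 0.25 × 0.2 × 0.4 × 0.05 = 0.001
P(negative | x) = 0.001 / 0.002125 ≈ 0.471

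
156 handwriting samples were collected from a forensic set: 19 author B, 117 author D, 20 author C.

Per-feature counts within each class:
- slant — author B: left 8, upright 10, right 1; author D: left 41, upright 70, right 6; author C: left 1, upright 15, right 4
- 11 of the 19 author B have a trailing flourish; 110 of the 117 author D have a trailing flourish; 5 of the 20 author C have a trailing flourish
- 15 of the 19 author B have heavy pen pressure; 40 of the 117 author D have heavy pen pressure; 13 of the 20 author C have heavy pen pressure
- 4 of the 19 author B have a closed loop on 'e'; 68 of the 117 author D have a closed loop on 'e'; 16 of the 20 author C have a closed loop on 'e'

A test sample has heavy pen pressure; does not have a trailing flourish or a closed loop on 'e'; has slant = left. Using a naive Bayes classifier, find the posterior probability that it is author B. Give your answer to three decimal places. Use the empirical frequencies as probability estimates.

author B: (19/156) × (8/19) × (8/19) × (15/19) × (15/19) ≈ 0.0134579
author D: (117/156) × (41/117) × (7/117) × (40/117) × (49/117) ≈ 0.00225142
author C: (20/156) × (1/20) × (15/20) × (13/20) × (4/20) = 0.000625
P(author B | x) = 0.0134579 / 0.01633432 ≈ 0.824

0.824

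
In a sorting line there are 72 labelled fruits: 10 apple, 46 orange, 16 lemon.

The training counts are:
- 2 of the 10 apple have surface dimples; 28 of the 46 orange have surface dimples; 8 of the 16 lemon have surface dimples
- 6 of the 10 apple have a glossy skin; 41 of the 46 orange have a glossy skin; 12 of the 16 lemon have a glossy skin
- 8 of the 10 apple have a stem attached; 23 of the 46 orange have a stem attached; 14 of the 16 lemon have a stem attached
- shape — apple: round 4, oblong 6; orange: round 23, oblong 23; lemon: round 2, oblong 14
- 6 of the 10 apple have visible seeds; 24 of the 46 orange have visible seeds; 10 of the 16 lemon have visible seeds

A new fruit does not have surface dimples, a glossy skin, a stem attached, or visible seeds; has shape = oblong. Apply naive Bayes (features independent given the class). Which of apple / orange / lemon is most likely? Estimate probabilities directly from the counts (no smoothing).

apple: (10/72) × (8/10) × (4/10) × (2/10) × (6/10) × (4/10) ≈ 0.00213333
orange: (46/72) × (18/46) × (5/46) × (23/46) × (23/46) × (22/46) ≈ 0.00324905
lemon: (16/72) × (8/16) × (4/16) × (2/16) × (14/16) × (6/16) ≈ 0.00113932
Highest score → orange.

orange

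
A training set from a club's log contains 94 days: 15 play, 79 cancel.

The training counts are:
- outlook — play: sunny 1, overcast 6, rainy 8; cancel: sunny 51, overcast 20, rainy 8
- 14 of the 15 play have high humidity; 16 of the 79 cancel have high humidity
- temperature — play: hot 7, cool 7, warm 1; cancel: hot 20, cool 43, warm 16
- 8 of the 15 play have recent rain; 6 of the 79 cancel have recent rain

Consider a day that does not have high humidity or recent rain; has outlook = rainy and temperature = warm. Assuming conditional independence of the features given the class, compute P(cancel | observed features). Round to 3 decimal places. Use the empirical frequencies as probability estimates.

0.986

play: (15/94) × (8/15) × (1/15) × (1/15) × (7/15) ≈ 0.000176517
cancel: (79/94) × (8/79) × (63/79) × (16/79) × (73/79) ≈ 0.0127018
P(cancel | x) = 0.0127018 / 0.012878317 ≈ 0.986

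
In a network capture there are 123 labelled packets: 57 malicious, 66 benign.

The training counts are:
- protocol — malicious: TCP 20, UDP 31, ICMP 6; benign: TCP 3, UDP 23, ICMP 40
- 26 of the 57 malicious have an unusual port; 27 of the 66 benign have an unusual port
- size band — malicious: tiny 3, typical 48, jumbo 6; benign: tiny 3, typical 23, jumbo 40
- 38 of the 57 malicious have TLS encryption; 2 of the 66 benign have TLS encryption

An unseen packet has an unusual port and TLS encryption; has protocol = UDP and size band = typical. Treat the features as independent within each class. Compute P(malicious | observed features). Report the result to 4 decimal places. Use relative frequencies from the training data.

0.9876

malicious: (57/123) × (31/57) × (26/57) × (48/57) × (38/57) ≈ 0.0645402
benign: (66/123) × (23/66) × (27/66) × (23/66) × (2/66) ≈ 0.000807816
P(malicious | x) = 0.0645402 / 0.065348016 ≈ 0.9876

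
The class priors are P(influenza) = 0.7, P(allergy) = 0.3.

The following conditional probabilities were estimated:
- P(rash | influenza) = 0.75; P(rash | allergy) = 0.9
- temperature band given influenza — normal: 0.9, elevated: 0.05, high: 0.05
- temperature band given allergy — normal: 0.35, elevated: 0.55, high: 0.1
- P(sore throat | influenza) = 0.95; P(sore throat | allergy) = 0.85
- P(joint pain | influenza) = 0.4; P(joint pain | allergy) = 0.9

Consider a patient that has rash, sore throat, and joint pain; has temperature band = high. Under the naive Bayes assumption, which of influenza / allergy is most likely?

allergy

influenza: 0.7 × 0.75 × 0.05 × 0.95 × 0.4 = 0.009975
allergy: 0.3 × 0.9 × 0.1 × 0.85 × 0.9 = 0.020655
Highest score → allergy.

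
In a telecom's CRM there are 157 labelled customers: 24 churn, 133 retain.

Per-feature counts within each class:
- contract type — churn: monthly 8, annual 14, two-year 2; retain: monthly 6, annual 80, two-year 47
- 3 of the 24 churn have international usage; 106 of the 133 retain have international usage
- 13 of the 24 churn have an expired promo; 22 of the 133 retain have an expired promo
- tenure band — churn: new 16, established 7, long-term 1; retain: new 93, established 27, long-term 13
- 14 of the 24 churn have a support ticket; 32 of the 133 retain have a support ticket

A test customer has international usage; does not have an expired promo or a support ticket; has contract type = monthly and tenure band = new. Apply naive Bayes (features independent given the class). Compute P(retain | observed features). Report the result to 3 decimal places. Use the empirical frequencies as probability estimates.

0.943

churn: (24/157) × (8/24) × (3/24) × (11/24) × (16/24) × (10/24) ≈ 0.000810922
retain: (133/157) × (6/133) × (106/133) × (111/133) × (93/133) × (101/133) ≈ 0.0134983
P(retain | x) = 0.0134983 / 0.014309222 ≈ 0.943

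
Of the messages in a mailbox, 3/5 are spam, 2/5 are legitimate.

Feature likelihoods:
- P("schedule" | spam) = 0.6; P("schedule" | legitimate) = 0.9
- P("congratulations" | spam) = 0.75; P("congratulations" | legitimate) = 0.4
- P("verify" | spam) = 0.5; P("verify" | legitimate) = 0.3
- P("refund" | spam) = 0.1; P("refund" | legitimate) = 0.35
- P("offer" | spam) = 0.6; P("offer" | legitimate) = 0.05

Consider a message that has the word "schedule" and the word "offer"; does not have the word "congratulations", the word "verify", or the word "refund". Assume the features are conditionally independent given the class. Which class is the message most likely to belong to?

spam

spam: 0.6 × 0.6 × (1−0.75) × (1−0.5) × (1−0.1) × 0.6 = 0.0243
legitimate: 0.4 × 0.9 × (1−0.4) × (1−0.3) × (1−0.35) × 0.05 = 0.004914
Highest score → spam.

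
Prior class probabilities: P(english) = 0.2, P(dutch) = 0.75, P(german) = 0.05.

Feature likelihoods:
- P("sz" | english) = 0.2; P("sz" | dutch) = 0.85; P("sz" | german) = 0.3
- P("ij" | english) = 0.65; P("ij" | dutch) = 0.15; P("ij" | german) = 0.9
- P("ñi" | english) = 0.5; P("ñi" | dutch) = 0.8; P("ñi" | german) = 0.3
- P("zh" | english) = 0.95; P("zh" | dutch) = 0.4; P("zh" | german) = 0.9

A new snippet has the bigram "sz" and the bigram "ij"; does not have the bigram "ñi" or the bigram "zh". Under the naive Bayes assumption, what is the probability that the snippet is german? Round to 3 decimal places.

0.072

english: 0.2 × 0.2 × 0.65 × (1−0.5) × (1−0.95) = 0.00065
dutch: 0.75 × 0.85 × 0.15 × (1−0.8) × (1−0.4) = 0.011475
german: 0.05 × 0.3 × 0.9 × (1−0.3) × (1−0.9) = 0.000945
P(german | x) = 0.000945 / 0.01307 ≈ 0.072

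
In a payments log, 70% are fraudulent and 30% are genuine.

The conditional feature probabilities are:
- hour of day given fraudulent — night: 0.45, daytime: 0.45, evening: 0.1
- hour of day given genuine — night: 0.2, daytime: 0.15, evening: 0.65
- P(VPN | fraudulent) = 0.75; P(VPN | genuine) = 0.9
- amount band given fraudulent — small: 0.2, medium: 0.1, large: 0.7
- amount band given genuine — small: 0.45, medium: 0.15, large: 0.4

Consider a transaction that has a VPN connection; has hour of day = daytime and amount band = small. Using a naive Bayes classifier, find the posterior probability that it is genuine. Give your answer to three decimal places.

fraudulent: 0.7 × 0.45 × 0.75 × 0.2 = 0.04725
genuine: 0.3 × 0.15 × 0.9 × 0.45 = 0.018225
P(genuine | x) = 0.018225 / 0.065475 ≈ 0.278

0.278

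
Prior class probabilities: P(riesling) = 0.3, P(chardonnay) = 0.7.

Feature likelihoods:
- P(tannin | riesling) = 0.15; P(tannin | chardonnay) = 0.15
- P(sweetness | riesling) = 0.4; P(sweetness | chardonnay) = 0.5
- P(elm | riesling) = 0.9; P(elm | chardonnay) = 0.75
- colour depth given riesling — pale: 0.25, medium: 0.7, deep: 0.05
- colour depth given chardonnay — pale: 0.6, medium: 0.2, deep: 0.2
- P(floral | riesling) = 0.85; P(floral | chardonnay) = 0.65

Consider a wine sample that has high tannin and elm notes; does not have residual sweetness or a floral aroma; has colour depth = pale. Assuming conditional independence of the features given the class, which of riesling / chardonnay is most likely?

riesling: 0.3 × 0.15 × (1−0.4) × 0.9 × 0.25 × (1−0.85) = 0.00091125
chardonnay: 0.7 × 0.15 × (1−0.5) × 0.75 × 0.6 × (1−0.65) = 0.00826875
Highest score → chardonnay.

chardonnay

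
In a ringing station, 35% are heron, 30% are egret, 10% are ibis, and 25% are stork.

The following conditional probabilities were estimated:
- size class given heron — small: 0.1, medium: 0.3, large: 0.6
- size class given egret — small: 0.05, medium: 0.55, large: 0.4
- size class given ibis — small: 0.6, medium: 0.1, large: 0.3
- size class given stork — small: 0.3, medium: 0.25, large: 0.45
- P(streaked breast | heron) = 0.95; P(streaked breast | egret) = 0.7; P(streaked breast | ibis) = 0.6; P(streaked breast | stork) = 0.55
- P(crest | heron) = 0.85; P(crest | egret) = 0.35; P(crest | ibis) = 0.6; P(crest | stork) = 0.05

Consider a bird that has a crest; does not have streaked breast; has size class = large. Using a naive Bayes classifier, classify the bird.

egret

heron: 0.35 × 0.6 × (1−0.95) × 0.85 = 0.008925
egret: 0.3 × 0.4 × (1−0.7) × 0.35 = 0.0126
ibis: 0.1 × 0.3 × (1−0.6) × 0.6 = 0.0072
stork: 0.25 × 0.45 × (1−0.55) × 0.05 = 0.00253125
Highest score → egret.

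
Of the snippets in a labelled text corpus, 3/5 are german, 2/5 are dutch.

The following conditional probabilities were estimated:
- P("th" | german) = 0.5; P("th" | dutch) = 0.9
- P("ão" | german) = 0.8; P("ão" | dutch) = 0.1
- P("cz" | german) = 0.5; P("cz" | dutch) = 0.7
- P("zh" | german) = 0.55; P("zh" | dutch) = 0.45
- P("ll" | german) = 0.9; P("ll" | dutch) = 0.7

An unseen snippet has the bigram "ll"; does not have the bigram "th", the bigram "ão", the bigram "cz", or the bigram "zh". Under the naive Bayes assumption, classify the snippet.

german: 0.6 × (1−0.5) × (1−0.8) × (1−0.5) × (1−0.55) × 0.9 = 0.01215
dutch: 0.4 × (1−0.9) × (1−0.1) × (1−0.7) × (1−0.45) × 0.7 = 0.004158
Highest score → german.

german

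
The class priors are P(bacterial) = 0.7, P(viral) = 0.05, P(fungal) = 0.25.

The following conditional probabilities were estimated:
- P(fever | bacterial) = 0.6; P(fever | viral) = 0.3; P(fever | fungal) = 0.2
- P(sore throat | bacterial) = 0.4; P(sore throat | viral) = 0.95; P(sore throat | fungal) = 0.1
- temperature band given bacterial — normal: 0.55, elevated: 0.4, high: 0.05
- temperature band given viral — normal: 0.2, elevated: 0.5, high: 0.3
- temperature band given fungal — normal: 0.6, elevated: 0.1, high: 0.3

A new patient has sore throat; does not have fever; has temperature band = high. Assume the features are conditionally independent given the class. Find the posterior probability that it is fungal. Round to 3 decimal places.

0.278

bacterial: 0.7 × (1−0.6) × 0.4 × 0.05 = 0.0056
viral: 0.05 × (1−0.3) × 0.95 × 0.3 = 0.009975
fungal: 0.25 × (1−0.2) × 0.1 × 0.3 = 0.006
P(fungal | x) = 0.006 / 0.021575 ≈ 0.278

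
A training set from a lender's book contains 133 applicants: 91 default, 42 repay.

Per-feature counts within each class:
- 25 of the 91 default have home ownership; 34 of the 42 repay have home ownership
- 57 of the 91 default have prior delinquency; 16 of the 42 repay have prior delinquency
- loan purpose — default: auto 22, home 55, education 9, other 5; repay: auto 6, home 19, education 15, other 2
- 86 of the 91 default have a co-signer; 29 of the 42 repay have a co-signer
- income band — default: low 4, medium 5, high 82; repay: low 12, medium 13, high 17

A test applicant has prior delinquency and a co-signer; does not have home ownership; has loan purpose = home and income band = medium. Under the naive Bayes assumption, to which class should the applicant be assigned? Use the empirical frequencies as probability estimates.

default: (91/133) × (66/91) × (57/91) × (55/91) × (86/91) × (5/91) ≈ 0.00975512
repay: (42/133) × (8/42) × (16/42) × (19/42) × (29/42) × (13/42) ≈ 0.00221542
Highest score → default.

default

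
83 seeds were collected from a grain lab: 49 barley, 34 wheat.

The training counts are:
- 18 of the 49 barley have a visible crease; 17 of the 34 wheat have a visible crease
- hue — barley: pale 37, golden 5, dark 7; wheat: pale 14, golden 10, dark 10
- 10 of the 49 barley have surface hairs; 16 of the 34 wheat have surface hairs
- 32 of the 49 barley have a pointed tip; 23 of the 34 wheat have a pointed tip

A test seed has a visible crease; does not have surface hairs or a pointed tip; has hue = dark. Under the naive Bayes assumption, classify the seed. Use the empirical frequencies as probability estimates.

wheat

barley: (49/83) × (18/49) × (7/49) × (39/49) × (17/49) ≈ 0.00855496
wheat: (34/83) × (17/34) × (10/34) × (18/34) × (11/34) ≈ 0.0103181
Highest score → wheat.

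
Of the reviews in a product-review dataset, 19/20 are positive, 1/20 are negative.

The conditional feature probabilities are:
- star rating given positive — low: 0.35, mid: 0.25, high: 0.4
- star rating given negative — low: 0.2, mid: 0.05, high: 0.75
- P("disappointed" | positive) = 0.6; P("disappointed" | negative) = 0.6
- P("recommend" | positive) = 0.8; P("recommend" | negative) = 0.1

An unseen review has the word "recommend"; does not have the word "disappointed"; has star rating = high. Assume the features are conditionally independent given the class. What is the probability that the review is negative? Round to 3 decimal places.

positive: 0.95 × 0.4 × (1−0.6) × 0.8 = 0.1216
negative: 0.05 × 0.75 × (1−0.6) × 0.1 = 0.0015
P(negative | x) = 0.0015 / 0.1231 ≈ 0.012

0.012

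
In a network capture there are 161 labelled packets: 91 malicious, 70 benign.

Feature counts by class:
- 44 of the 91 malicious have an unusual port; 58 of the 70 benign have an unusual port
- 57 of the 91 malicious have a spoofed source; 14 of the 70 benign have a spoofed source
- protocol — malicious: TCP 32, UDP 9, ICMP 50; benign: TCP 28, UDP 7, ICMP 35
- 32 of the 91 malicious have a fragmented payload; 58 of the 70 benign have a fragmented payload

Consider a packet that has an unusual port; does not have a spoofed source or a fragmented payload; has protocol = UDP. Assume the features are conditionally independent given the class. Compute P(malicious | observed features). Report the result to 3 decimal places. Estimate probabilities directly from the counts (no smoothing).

malicious: (91/161) × (44/91) × (34/91) × (9/91) × (59/91) ≈ 0.00654751
benign: (70/161) × (58/70) × (56/70) × (7/70) × (12/70) ≈ 0.00494055
P(malicious | x) = 0.00654751 / 0.01148806 ≈ 0.570

0.570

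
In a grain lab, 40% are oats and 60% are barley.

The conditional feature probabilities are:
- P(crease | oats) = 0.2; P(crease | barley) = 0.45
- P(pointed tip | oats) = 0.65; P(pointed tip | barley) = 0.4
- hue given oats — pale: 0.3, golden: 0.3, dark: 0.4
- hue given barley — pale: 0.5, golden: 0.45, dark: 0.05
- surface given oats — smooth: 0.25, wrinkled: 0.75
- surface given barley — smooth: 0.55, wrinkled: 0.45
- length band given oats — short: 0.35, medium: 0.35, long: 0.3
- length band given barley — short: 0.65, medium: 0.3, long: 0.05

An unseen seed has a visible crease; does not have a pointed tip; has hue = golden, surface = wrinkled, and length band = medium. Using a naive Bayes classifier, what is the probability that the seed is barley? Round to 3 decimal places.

0.817

oats: 0.4 × 0.2 × (1−0.65) × 0.3 × 0.75 × 0.35 = 0.002205
barley: 0.6 × 0.45 × (1−0.4) × 0.45 × 0.45 × 0.3 = 0.0098415
P(barley | x) = 0.0098415 / 0.0120465 ≈ 0.817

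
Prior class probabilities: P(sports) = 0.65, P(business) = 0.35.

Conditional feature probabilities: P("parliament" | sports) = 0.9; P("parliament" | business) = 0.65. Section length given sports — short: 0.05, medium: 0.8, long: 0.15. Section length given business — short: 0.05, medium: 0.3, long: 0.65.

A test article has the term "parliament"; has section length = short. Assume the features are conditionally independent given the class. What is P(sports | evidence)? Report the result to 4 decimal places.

sports: 0.65 × 0.9 × 0.05 = 0.02925
business: 0.35 × 0.65 × 0.05 = 0.011375
P(sports | x) = 0.02925 / 0.040625 ≈ 0.7200

0.7200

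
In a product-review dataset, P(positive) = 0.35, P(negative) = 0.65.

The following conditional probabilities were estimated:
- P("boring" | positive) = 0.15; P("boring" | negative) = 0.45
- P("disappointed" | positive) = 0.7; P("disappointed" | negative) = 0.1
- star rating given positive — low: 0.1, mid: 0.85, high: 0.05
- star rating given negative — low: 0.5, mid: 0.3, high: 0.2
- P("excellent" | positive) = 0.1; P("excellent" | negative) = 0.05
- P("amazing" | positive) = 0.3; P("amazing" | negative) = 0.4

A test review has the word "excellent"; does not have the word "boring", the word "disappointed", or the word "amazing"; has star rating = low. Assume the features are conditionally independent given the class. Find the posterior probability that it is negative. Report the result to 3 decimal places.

0.885

positive: 0.35 × (1−0.15) × (1−0.7) × 0.1 × 0.1 × (1−0.3) = 0.00062475
negative: 0.65 × (1−0.45) × (1−0.1) × 0.5 × 0.05 × (1−0.4) = 0.00482625
P(negative | x) = 0.00482625 / 0.005451 ≈ 0.885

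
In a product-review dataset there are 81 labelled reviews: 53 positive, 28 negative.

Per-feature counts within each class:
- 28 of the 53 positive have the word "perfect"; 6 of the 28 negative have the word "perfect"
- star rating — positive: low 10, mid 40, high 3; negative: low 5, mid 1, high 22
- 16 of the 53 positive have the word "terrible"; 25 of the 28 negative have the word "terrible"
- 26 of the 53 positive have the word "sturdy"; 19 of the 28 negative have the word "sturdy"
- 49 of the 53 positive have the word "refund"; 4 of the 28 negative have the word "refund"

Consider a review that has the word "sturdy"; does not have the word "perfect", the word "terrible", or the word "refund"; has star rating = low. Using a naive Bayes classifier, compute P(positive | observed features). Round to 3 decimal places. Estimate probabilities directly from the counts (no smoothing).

0.332

positive: (53/81) × (25/53) × (10/53) × (37/53) × (26/53) × (4/53) ≈ 0.00150517
negative: (28/81) × (22/28) × (5/28) × (3/28) × (19/28) × (24/28) ≈ 0.00302247
P(positive | x) = 0.00150517 / 0.00452764 ≈ 0.332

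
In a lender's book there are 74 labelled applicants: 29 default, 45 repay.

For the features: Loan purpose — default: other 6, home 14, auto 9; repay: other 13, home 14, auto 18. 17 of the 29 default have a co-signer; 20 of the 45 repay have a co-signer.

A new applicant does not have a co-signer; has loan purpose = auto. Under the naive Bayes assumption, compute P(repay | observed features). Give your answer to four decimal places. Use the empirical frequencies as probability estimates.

0.7286

default: (29/74) × (9/29) × (12/29) ≈ 0.0503262
repay: (45/74) × (18/45) × (25/45) ≈ 0.135135
P(repay | x) = 0.135135 / 0.1854612 ≈ 0.7286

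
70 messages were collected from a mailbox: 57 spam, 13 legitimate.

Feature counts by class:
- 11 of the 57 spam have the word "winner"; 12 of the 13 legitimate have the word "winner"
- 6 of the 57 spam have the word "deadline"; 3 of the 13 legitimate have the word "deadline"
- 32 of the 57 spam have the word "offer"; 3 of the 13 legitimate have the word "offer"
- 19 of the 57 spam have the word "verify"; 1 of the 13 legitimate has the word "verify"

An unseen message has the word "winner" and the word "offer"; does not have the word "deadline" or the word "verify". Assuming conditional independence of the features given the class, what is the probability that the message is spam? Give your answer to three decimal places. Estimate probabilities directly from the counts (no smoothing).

spam: (57/70) × (11/57) × (51/57) × (32/57) × (38/57) ≈ 0.0526228
legitimate: (13/70) × (12/13) × (10/13) × (3/13) × (12/13) ≈ 0.0280903
P(spam | x) = 0.0526228 / 0.0807131 ≈ 0.652

0.652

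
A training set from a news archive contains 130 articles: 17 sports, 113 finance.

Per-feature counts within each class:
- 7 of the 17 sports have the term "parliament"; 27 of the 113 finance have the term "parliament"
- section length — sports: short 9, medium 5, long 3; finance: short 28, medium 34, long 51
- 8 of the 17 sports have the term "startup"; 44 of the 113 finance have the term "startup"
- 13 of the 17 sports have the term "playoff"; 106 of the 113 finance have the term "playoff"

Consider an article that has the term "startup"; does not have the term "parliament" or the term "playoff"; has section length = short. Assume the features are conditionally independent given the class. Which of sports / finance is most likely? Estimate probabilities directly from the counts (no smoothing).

sports

sports: (17/130) × (10/17) × (9/17) × (8/17) × (4/17) ≈ 0.00450923
finance: (113/130) × (86/113) × (28/113) × (44/113) × (7/113) ≈ 0.00395393
Highest score → sports.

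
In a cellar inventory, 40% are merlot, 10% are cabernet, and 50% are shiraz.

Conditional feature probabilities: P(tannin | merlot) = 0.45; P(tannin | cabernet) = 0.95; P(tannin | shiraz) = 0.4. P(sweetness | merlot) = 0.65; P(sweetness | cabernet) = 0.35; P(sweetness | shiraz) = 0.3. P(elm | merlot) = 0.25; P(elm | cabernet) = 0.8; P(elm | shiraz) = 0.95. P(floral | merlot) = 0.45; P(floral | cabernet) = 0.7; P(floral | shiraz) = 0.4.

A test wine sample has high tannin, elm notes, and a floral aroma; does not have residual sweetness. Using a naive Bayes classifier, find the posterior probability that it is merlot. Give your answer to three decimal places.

0.075

merlot: 0.4 × 0.45 × (1−0.65) × 0.25 × 0.45 = 0.0070875
cabernet: 0.1 × 0.95 × (1−0.35) × 0.8 × 0.7 = 0.03458
shiraz: 0.5 × 0.4 × (1−0.3) × 0.95 × 0.4 = 0.0532
P(merlot | x) = 0.0070875 / 0.0948675 ≈ 0.075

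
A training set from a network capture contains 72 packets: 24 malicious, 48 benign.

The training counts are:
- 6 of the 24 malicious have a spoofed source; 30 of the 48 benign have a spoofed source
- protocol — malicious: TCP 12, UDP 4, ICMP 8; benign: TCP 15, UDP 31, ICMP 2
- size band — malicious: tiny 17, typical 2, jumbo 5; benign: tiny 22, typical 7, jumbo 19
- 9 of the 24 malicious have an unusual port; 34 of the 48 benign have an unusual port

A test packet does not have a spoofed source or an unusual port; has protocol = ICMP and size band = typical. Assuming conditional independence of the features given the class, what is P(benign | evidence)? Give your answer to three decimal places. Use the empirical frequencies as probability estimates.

malicious: (24/72) × (18/24) × (8/24) × (2/24) × (15/24) ≈ 0.00434028
benign: (48/72) × (18/48) × (2/48) × (7/48) × (14/48) ≈ 0.00044307
P(benign | x) = 0.00044307 / 0.00478335 ≈ 0.093

0.093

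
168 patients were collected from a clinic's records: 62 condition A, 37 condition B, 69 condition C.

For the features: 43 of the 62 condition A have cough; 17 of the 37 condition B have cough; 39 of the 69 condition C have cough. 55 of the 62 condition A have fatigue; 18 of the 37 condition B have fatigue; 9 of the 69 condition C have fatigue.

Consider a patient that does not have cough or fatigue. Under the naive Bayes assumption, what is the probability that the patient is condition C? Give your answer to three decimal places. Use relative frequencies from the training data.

0.678

condition A: (62/168) × (19/62) × (7/62) ≈ 0.0127688
condition B: (37/168) × (20/37) × (19/37) ≈ 0.0611326
condition C: (69/168) × (30/69) × (60/69) ≈ 0.15528
P(condition C | x) = 0.15528 / 0.2291814 ≈ 0.678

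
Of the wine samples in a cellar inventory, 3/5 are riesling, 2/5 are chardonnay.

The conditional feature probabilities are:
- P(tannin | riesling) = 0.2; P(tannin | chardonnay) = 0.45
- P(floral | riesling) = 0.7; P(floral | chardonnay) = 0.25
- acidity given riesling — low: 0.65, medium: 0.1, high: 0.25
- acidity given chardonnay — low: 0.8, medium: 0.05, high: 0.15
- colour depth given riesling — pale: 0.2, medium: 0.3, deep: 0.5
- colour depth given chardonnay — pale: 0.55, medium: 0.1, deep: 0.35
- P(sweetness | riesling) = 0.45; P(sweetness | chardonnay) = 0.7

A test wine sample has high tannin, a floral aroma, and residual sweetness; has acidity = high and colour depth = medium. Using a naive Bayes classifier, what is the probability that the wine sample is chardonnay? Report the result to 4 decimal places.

riesling: 0.6 × 0.2 × 0.7 × 0.25 × 0.3 × 0.45 = 0.002835
chardonnay: 0.4 × 0.45 × 0.25 × 0.15 × 0.1 × 0.7 = 0.0004725
P(chardonnay | x) = 0.0004725 / 0.0033075 ≈ 0.1429

0.1429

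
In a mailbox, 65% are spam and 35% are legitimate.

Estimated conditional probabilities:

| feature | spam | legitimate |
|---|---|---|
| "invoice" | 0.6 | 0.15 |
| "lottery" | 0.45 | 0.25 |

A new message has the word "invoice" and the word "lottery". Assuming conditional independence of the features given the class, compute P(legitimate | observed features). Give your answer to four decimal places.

spam: 0.65 × 0.6 × 0.45 = 0.1755
legitimate: 0.35 × 0.15 × 0.25 = 0.013125
P(legitimate | x) = 0.013125 / 0.188625 ≈ 0.0696

0.0696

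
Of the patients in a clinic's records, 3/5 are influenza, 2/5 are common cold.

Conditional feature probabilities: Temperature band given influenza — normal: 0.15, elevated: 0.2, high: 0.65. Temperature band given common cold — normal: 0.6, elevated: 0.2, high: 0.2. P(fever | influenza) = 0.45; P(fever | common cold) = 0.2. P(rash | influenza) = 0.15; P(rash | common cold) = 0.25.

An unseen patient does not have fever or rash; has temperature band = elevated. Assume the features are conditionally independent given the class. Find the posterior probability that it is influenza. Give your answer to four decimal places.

0.5389

influenza: 0.6 × 0.2 × (1−0.45) × (1−0.15) = 0.0561
common cold: 0.4 × 0.2 × (1−0.2) × (1−0.25) = 0.048
P(influenza | x) = 0.0561 / 0.1041 ≈ 0.5389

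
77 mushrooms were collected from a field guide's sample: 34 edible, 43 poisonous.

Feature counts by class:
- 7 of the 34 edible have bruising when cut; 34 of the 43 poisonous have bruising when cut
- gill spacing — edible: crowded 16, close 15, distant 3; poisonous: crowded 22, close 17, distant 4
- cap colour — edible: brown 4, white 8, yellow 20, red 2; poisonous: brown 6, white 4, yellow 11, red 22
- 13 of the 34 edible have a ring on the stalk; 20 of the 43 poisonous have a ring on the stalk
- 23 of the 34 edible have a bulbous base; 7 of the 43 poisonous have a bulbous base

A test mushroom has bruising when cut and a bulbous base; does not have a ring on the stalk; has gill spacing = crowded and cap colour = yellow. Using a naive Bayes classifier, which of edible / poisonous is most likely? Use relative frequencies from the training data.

edible

edible: (34/77) × (7/34) × (16/34) × (20/34) × (21/34) × (23/34) ≈ 0.0105145
poisonous: (43/77) × (34/43) × (22/43) × (11/43) × (23/43) × (7/43) ≈ 0.00503217
Highest score → edible.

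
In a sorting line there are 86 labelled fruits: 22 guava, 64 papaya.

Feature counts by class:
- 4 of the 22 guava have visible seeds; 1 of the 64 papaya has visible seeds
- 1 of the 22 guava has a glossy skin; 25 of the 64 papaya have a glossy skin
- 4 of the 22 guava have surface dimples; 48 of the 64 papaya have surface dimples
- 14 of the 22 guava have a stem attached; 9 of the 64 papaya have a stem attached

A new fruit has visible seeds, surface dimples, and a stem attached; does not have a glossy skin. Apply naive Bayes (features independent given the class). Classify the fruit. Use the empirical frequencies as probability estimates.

guava

guava: (22/86) × (4/22) × (21/22) × (4/22) × (14/22) ≈ 0.0051369
papaya: (64/86) × (1/64) × (39/64) × (48/64) × (9/64) ≈ 0.000747326
Highest score → guava.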